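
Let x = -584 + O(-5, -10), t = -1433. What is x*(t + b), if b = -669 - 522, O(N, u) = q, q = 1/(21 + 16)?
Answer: 56696768/37 ≈ 1.5323e+6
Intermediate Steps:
q = 1/37 ≈ 0.027027
O(N, u) = 1/37
b = -1191
x = -21607/37 (x = -584 + 1/37 = -21607/37 ≈ -583.97)
x*(t + b) = -21607*(-1433 - 1191)/37 = -21607/37*(-2624) = 56696768/37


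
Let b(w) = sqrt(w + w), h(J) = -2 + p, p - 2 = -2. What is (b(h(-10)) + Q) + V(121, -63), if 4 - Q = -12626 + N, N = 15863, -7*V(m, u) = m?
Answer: -22752/7 + 2*I ≈ -3250.3 + 2.0*I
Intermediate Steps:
p = 0 (p = 2 - 2 = 0)
V(m, u) = -m/7
h(J) = -2 (h(J) = -2 + 0 = -2)
b(w) = sqrt(2)*sqrt(w) (b(w) = sqrt(2*w) = sqrt(2)*sqrt(w))
Q = -3233 (Q = 4 - (-12626 + 15863) = 4 - 1*3237 = 4 - 3237 = -3233)
(b(h(-10)) + Q) + V(121, -63) = (sqrt(2)*sqrt(-2) - 3233) - 1/7*121 = (sqrt(2)*(I*sqrt(2)) - 3233) - 121/7 = (2*I - 3233) - 121/7 = (-3233 + 2*I) - 121/7 = -22752/7 + 2*I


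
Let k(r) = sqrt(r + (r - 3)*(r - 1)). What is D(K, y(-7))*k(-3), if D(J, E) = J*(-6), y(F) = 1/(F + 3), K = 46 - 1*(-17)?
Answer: -378*sqrt(21) ≈ -1732.2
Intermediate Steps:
K = 63 (K = 46 + 17 = 63)
y(F) = 1/(3 + F)
k(r) = sqrt(r + (-1 + r)*(-3 + r)) (k(r) = sqrt(r + (-3 + r)*(-1 + r)) = sqrt(r + (-1 + r)*(-3 + r)))
D(J, E) = -6*J
D(K, y(-7))*k(-3) = (-6*63)*sqrt(3 + (-3)**2 - 3*(-3)) = -378*sqrt(3 + 9 + 9) = -378*sqrt(21)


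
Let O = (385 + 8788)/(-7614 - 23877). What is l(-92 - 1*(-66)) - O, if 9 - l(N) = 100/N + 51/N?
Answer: 12362533/818766 ≈ 15.099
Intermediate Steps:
O = -9173/31491 (O = 9173/(-31491) = 9173*(-1/31491) = -9173/31491 ≈ -0.29129)
l(N) = 9 - 151/N (l(N) = 9 - (100/N + 51/N) = 9 - 151/N)
l(-92 - 1*(-66)) - O = (9 - 151/(-92 - 1*(-66))) - 1*(-9173/31491) = (9 - 151/(-92 + 66)) + 9173/31491 = (9 - 151/(-26)) + 9173/31491 = (9 - 151*(-1/26)) + 9173/31491 = (9 + 151/26) + 9173/31491 = 385/26 + 9173/31491 = 12362533/818766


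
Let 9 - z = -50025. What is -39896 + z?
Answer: 10138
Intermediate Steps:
z = 50034 (z = 9 - 1*(-50025) = 9 + 50025 = 50034)
-39896 + z = -39896 + 50034 = 10138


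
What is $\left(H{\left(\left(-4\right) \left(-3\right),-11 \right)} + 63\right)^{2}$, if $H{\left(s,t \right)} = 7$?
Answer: $4900$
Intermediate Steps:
$\left(H{\left(\left(-4\right) \left(-3\right),-11 \right)} + 63\right)^{2} = \left(7 + 63\right)^{2} = 70^{2} = 4900$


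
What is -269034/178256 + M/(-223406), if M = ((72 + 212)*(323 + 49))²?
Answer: -497416107674307/9955864984 ≈ -49962.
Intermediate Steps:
M = 11161499904 (M = (284*372)² = 105648² = 11161499904)
-269034/178256 + M/(-223406) = -269034/178256 + 11161499904/(-223406) = -269034*1/178256 + 11161499904*(-1/223406) = -134517/89128 - 5580749952/111703 = -497416107674307/9955864984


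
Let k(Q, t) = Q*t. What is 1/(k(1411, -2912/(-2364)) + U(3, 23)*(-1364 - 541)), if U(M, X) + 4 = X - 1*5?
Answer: -591/14734762 ≈ -4.0109e-5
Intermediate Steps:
U(M, X) = -9 + X (U(M, X) = -4 + (X - 1*5) = -4 + (X - 5) = -4 + (-5 + X) = -9 + X)
1/(k(1411, -2912/(-2364)) + U(3, 23)*(-1364 - 541)) = 1/(1411*(-2912/(-2364)) + (-9 + 23)*(-1364 - 541)) = 1/(1411*(-2912*(-1/2364)) + 14*(-1905)) = 1/(1411*(728/591) - 26670) = 1/(1027208/591 - 26670) = 1/(-14734762/591) = -591/14734762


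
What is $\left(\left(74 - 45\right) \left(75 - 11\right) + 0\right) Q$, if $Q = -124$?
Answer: $-230144$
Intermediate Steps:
$\left(\left(74 - 45\right) \left(75 - 11\right) + 0\right) Q = \left(\left(74 - 45\right) \left(75 - 11\right) + 0\right) \left(-124\right) = \left(29 \cdot 64 + 0\right) \left(-124\right) = \left(1856 + 0\right) \left(-124\right) = 1856 \left(-124\right) = -230144$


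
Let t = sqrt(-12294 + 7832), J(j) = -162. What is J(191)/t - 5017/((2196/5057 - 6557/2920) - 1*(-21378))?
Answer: -74083229480/315650207891 + 81*I*sqrt(4462)/2231 ≈ -0.2347 + 2.4252*I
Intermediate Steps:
t = I*sqrt(4462) (t = sqrt(-4462) = I*sqrt(4462) ≈ 66.798*I)
J(191)/t - 5017/((2196/5057 - 6557/2920) - 1*(-21378)) = -162*(-I*sqrt(4462)/4462) - 5017/((2196/5057 - 6557/2920) - 1*(-21378)) = -(-81)*I*sqrt(4462)/2231 - 5017/((2196*(1/5057) - 6557*1/2920) + 21378) = 81*I*sqrt(4462)/2231 - 5017/((2196/5057 - 6557/2920) + 21378) = 81*I*sqrt(4462)/2231 - 5017/(-26746429/14766440 + 21378) = 81*I*sqrt(4462)/2231 - 5017/315650207891/14766440 = 81*I*sqrt(4462)/2231 - 5017*14766440/315650207891 = 81*I*sqrt(4462)/2231 - 74083229480/315650207891 = -74083229480/315650207891 + 81*I*sqrt(4462)/2231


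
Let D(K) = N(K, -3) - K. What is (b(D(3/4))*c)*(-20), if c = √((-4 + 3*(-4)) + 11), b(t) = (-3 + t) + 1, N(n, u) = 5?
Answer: -45*I*√5 ≈ -100.62*I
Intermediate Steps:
D(K) = 5 - K
b(t) = -2 + t
c = I*√5 (c = √((-4 - 12) + 11) = √(-16 + 11) = √(-5) = I*√5 ≈ 2.2361*I)
(b(D(3/4))*c)*(-20) = ((-2 + (5 - 3/4))*(I*√5))*(-20) = ((-2 + (5 - 1*¾))*(I*√5))*(-20) = ((-2 + (5 - ¾))*(I*√5))*(-20) = ((-2 + 17/4)*(I*√5))*(-20) = (9*(I*√5)/4)*(-20) = (9*I*√5/4)*(-20) = -45*I*√5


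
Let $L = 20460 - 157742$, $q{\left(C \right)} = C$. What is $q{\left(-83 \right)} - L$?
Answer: $137199$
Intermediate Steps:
$L = -137282$ ($L = 20460 - 157742 = -137282$)
$q{\left(-83 \right)} - L = -83 - -137282 = -83 + 137282 = 137199$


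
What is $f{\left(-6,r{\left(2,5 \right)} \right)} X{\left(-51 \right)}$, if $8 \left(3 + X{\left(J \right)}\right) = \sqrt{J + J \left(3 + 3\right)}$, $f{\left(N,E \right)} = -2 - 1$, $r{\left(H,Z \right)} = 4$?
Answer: $9 - \frac{3 i \sqrt{357}}{8} \approx 9.0 - 7.0854 i$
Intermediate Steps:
$f{\left(N,E \right)} = -3$ ($f{\left(N,E \right)} = -2 - 1 = -3$)
$X{\left(J \right)} = -3 + \frac{\sqrt{7} \sqrt{J}}{8}$ ($X{\left(J \right)} = -3 + \frac{\sqrt{J + J \left(3 + 3\right)}}{8} = -3 + \frac{\sqrt{J + J 6}}{8} = -3 + \frac{\sqrt{J + 6 J}}{8} = -3 + \frac{\sqrt{7 J}}{8} = -3 + \frac{\sqrt{7} \sqrt{J}}{8}$)
$f{\left(-6,r{\left(2,5 \right)} \right)} X{\left(-51 \right)} = - 3 \left(-3 + \frac{\sqrt{7} \sqrt{-51}}{8}\right) = - 3 \left(-3 + \frac{\sqrt{7} i \sqrt{51}}{8}\right) = - 3 \left(-3 + \frac{i \sqrt{357}}{8}\right) = 9 - \frac{3 i \sqrt{357}}{8}$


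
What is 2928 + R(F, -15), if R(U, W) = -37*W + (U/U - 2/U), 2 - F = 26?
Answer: 41809/12 ≈ 3484.1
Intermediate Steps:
F = -24 (F = 2 - 1*26 = 2 - 26 = -24)
R(U, W) = 1 - 37*W - 2/U (R(U, W) = -37*W + (1 - 2/U) = 1 - 37*W - 2/U)
2928 + R(F, -15) = 2928 + (1 - 37*(-15) - 2/(-24)) = 2928 + (1 + 555 - 2*(-1/24)) = 2928 + (1 + 555 + 1/12) = 2928 + 6673/12 = 41809/12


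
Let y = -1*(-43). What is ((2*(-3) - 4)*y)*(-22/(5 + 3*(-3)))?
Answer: -2365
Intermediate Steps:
y = 43
((2*(-3) - 4)*y)*(-22/(5 + 3*(-3))) = ((2*(-3) - 4)*43)*(-22/(5 + 3*(-3))) = ((-6 - 4)*43)*(-22/(5 - 9)) = (-10*43)*(-22/(-4)) = -(-9460)*(-1)/4 = -430*11/2 = -2365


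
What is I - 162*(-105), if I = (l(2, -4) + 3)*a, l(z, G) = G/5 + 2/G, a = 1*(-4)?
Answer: 85016/5 ≈ 17003.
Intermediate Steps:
a = -4
l(z, G) = 2/G + G/5 (l(z, G) = G*(⅕) + 2/G = G/5 + 2/G = 2/G + G/5)
I = -34/5 (I = ((2/(-4) + (⅕)*(-4)) + 3)*(-4) = ((2*(-¼) - ⅘) + 3)*(-4) = ((-½ - ⅘) + 3)*(-4) = (-13/10 + 3)*(-4) = (17/10)*(-4) = -34/5 ≈ -6.8000)
I - 162*(-105) = -34/5 - 162*(-105) = -34/5 + 17010 = 85016/5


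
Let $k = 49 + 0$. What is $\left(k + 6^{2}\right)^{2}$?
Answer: $7225$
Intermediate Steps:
$k = 49$
$\left(k + 6^{2}\right)^{2} = \left(49 + 6^{2}\right)^{2} = \left(49 + 36\right)^{2} = 85^{2} = 7225$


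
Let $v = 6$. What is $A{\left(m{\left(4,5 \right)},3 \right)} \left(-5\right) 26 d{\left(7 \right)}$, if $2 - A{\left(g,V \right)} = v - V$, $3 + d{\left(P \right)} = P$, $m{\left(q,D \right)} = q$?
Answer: $520$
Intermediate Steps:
$d{\left(P \right)} = -3 + P$
$A{\left(g,V \right)} = -4 + V$ ($A{\left(g,V \right)} = 2 - \left(6 - V\right) = 2 + \left(-6 + V\right) = -4 + V$)
$A{\left(m{\left(4,5 \right)},3 \right)} \left(-5\right) 26 d{\left(7 \right)} = \left(-4 + 3\right) \left(-5\right) 26 \left(-3 + 7\right) = \left(-1\right) \left(-5\right) 26 \cdot 4 = 5 \cdot 26 \cdot 4 = 130 \cdot 4 = 520$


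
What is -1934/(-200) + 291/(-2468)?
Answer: 147341/15425 ≈ 9.5521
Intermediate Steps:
-1934/(-200) + 291/(-2468) = -1934*(-1/200) + 291*(-1/2468) = 967/100 - 291/2468 = 147341/15425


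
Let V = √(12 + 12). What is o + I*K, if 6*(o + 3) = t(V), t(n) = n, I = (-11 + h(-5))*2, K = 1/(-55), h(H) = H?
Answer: -133/55 + √6/3 ≈ -1.6017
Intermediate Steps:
V = 2*√6 (V = √24 = 2*√6 ≈ 4.8990)
K = -1/55 ≈ -0.018182
I = -32 (I = (-11 - 5)*2 = -16*2 = -32)
o = -3 + √6/3 (o = -3 + (2*√6)/6 = -3 + √6/3 ≈ -2.1835)
o + I*K = (-3 + √6/3) - 32*(-1/55) = (-3 + √6/3) + 32/55 = -133/55 + √6/3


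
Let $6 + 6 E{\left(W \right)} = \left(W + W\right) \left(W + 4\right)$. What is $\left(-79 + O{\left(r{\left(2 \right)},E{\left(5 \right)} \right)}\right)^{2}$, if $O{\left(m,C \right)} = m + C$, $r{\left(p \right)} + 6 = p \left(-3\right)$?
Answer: $5929$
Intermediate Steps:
$E{\left(W \right)} = -1 + \frac{W \left(4 + W\right)}{3}$ ($E{\left(W \right)} = -1 + \frac{\left(W + W\right) \left(W + 4\right)}{6} = -1 + \frac{2 W \left(4 + W\right)}{6} = -1 + \frac{W \left(4 + W\right)}{3}$)
$r{\left(p \right)} = -6 - 3 p$ ($r{\left(p \right)} = -6 + p \left(-3\right) = -6 - 3 p$)
$O{\left(m,C \right)} = C + m$
$\left(-79 + O{\left(r{\left(2 \right)},E{\left(5 \right)} \right)}\right)^{2} = \left(-79 + \left(\left(-1 + \frac{5^{2}}{3} + \frac{4}{3} \cdot 5\right) - 12\right)\right)^{2} = \left(-79 + \left(\left(-1 + \frac{1}{3} \cdot 25 + \frac{20}{3}\right) - 12\right)\right)^{2} = \left(-79 + \left(\left(-1 + \frac{25}{3} + \frac{20}{3}\right) - 12\right)\right)^{2} = \left(-79 + \left(14 - 12\right)\right)^{2} = \left(-79 + 2\right)^{2} = \left(-77\right)^{2} = 5929$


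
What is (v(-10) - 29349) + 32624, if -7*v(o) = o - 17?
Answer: 22952/7 ≈ 3278.9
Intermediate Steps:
v(o) = 17/7 - o/7 (v(o) = -(o - 17)/7 = -(-17 + o)/7 = 17/7 - o/7)
(v(-10) - 29349) + 32624 = ((17/7 - ⅐*(-10)) - 29349) + 32624 = ((17/7 + 10/7) - 29349) + 32624 = (27/7 - 29349) + 32624 = -205416/7 + 32624 = 22952/7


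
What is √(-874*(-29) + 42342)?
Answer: 2*√16922 ≈ 260.17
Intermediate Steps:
√(-874*(-29) + 42342) = √(25346 + 42342) = √67688 = 2*√16922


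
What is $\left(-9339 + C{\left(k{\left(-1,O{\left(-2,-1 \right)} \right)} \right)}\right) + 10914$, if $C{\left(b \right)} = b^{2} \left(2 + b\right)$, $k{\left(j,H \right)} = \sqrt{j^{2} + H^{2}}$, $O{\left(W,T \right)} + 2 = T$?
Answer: $1595 + 10 \sqrt{10} \approx 1626.6$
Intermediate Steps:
$O{\left(W,T \right)} = -2 + T$
$k{\left(j,H \right)} = \sqrt{H^{2} + j^{2}}$
$\left(-9339 + C{\left(k{\left(-1,O{\left(-2,-1 \right)} \right)} \right)}\right) + 10914 = \left(-9339 + \left(\sqrt{\left(-2 - 1\right)^{2} + \left(-1\right)^{2}}\right)^{2} \left(2 + \sqrt{\left(-2 - 1\right)^{2} + \left(-1\right)^{2}}\right)\right) + 10914 = \left(-9339 + \left(\sqrt{\left(-3\right)^{2} + 1}\right)^{2} \left(2 + \sqrt{\left(-3\right)^{2} + 1}\right)\right) + 10914 = \left(-9339 + \left(\sqrt{9 + 1}\right)^{2} \left(2 + \sqrt{9 + 1}\right)\right) + 10914 = \left(-9339 + \left(\sqrt{10}\right)^{2} \left(2 + \sqrt{10}\right)\right) + 10914 = \left(-9339 + 10 \left(2 + \sqrt{10}\right)\right) + 10914 = \left(-9339 + \left(20 + 10 \sqrt{10}\right)\right) + 10914 = \left(-9319 + 10 \sqrt{10}\right) + 10914 = 1595 + 10 \sqrt{10}$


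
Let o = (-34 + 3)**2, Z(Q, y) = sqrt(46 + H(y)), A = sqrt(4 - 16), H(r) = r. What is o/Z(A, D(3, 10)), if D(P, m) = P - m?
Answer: 961*sqrt(39)/39 ≈ 153.88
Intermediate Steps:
A = 2*I*sqrt(3) (A = sqrt(-12) = 2*I*sqrt(3) ≈ 3.4641*I)
Z(Q, y) = sqrt(46 + y)
o = 961 (o = (-31)**2 = 961)
o/Z(A, D(3, 10)) = 961/(sqrt(46 + (3 - 1*10))) = 961/(sqrt(46 + (3 - 10))) = 961/(sqrt(46 - 7)) = 961/(sqrt(39)) = 961*(sqrt(39)/39) = 961*sqrt(39)/39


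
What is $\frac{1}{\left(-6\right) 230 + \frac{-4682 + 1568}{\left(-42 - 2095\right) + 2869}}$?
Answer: $- \frac{122}{168879} \approx -0.00072241$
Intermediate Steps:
$\frac{1}{\left(-6\right) 230 + \frac{-4682 + 1568}{\left(-42 - 2095\right) + 2869}} = \frac{1}{-1380 - \frac{3114}{-2137 + 2869}} = \frac{1}{-1380 - \frac{3114}{732}} = \frac{1}{-1380 - \frac{519}{122}} = \frac{1}{- \frac{168879}{122}} = - \frac{122}{168879}$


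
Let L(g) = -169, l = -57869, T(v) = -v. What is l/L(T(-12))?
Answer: 57869/169 ≈ 342.42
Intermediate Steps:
l/L(T(-12)) = -57869/(-169) = -57869*(-1/169) = 57869/169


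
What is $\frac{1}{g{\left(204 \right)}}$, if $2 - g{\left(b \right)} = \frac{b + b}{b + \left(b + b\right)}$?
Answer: $\frac{3}{4} \approx 0.75$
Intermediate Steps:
$g{\left(b \right)} = \frac{4}{3}$ ($g{\left(b \right)} = 2 - \frac{b + b}{b + \left(b + b\right)} = 2 - \frac{2 b}{b + 2 b} = 2 - \frac{2 b}{3 b} = 2 - 2 b \frac{1}{3 b} = 2 - \frac{2}{3} = \frac{4}{3}$)
$\frac{1}{g{\left(204 \right)}} = \frac{1}{\frac{4}{3}} = \frac{3}{4}$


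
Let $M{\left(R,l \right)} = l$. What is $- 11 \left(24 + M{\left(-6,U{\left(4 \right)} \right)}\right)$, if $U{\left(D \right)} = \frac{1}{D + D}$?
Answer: $- \frac{2123}{8} \approx -265.38$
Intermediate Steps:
$U{\left(D \right)} = \frac{1}{2 D}$
$- 11 \left(24 + M{\left(-6,U{\left(4 \right)} \right)}\right) = - 11 \left(24 + \frac{1}{2 \cdot 4}\right) = - 11 \left(24 + \frac{1}{2} \cdot \frac{1}{4}\right) = - 11 \left(24 + \frac{1}{8}\right) = \left(-11\right) \frac{193}{8} = - \frac{2123}{8}$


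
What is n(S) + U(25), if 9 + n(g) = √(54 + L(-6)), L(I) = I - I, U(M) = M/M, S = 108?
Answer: -8 + 3*√6 ≈ -0.65153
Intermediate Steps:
U(M) = 1
L(I) = 0
n(g) = -9 + 3*√6 (n(g) = -9 + √(54 + 0) = -9 + √54 = -9 + 3*√6)
n(S) + U(25) = (-9 + 3*√6) + 1 = -8 + 3*√6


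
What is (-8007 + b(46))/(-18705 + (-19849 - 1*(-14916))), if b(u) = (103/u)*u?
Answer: 3952/11819 ≈ 0.33438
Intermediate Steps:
b(u) = 103
(-8007 + b(46))/(-18705 + (-19849 - 1*(-14916))) = (-8007 + 103)/(-18705 + (-19849 - 1*(-14916))) = -7904/(-18705 + (-19849 + 14916)) = -7904/(-18705 - 4933) = -7904/(-23638) = -7904*(-1/23638) = 3952/11819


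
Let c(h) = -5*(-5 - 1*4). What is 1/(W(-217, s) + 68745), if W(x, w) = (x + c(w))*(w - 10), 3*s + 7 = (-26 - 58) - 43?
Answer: 3/234443 ≈ 1.2796e-5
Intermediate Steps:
c(h) = 45 (c(h) = -5*(-5 - 4) = -5*(-9) = 45)
s = -134/3 (s = -7/3 + ((-26 - 58) - 43)/3 = -7/3 + (-84 - 43)/3 = -7/3 + (1/3)*(-127) = -7/3 - 127/3 = -134/3 ≈ -44.667)
W(x, w) = (-10 + w)*(45 + x) (W(x, w) = (x + 45)*(w - 10) = (45 + x)*(-10 + w) = (-10 + w)*(45 + x))
1/(W(-217, s) + 68745) = 1/((-450 - 10*(-217) + 45*(-134/3) - 134/3*(-217)) + 68745) = 1/((-450 + 2170 - 2010 + 29078/3) + 68745) = 1/(28208/3 + 68745) = 1/(234443/3) = 3/234443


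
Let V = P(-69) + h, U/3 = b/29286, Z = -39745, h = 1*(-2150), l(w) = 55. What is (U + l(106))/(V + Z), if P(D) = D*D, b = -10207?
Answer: -526703/362502108 ≈ -0.0014530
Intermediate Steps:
P(D) = D²
h = -2150
U = -10207/9762 (U = 3*(-10207/29286) = -10207/9762 ≈ -1.0456)
V = 2611 (V = (-69)² - 2150 = 4761 - 2150 = 2611)
(U + l(106))/(V + Z) = (-10207/9762 + 55)/(2611 - 39745) = (526703/9762)/(-37134) = (526703/9762)*(-1/37134) = -526703/362502108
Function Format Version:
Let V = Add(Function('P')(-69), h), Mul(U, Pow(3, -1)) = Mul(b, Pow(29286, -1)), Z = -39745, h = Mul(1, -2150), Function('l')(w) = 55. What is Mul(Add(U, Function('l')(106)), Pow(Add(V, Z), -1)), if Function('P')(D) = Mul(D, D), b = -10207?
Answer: Rational(-526703, 362502108) ≈ -0.0014530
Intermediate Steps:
Function('P')(D) = Pow(D, 2)
h = -2150
U = Rational(-10207, 9762) (U = Mul(3, Mul(-10207, Pow(29286, -1))) = Mul(3, Mul(-10207, Rational(1, 29286))) = Mul(3, Rational(-10207, 29286)) = Rational(-10207, 9762) ≈ -1.0456)
V = 2611 (V = Add(Pow(-69, 2), -2150) = Add(4761, -2150) = 2611)
Mul(Add(U, Function('l')(106)), Pow(Add(V, Z), -1)) = Mul(Add(Rational(-10207, 9762), 55), Pow(Add(2611, -39745), -1)) = Mul(Rational(526703, 9762), Pow(-37134, -1)) = Mul(Rational(526703, 9762), Rational(-1, 37134)) = Rational(-526703, 362502108)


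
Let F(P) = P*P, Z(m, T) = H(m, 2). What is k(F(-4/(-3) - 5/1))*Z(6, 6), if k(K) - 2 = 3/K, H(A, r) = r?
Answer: 538/121 ≈ 4.4463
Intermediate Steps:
Z(m, T) = 2
F(P) = P²
k(K) = 2 + 3/K
k(F(-4/(-3) - 5/1))*Z(6, 6) = (2 + 3/((-4/(-3) - 5/1)²))*2 = (2 + 3/((-4*(-⅓) - 5*1)²))*2 = (2 + 3/((4/3 - 5)²))*2 = (2 + 3/((-11/3)²))*2 = (2 + 3/(121/9))*2 = (2 + 3*(9/121))*2 = (2 + 27/121)*2 = (269/121)*2 = 538/121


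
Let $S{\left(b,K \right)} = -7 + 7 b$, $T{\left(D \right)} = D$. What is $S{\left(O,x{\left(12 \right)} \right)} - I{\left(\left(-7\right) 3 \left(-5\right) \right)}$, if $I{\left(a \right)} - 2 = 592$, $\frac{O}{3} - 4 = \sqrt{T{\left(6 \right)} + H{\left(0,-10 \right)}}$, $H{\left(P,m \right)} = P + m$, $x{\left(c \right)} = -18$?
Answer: $-517 + 42 i \approx -517.0 + 42.0 i$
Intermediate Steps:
$O = 12 + 6 i$ ($O = 12 + 3 \sqrt{6 + \left(0 - 10\right)} = 12 + 3 \sqrt{6 - 10} = 12 + 3 \sqrt{-4} = 12 + 3 \cdot 2 i = 12 + 6 i \approx 12.0 + 6.0 i$)
$I{\left(a \right)} = 594$ ($I{\left(a \right)} = 2 + 592 = 594$)
$S{\left(O,x{\left(12 \right)} \right)} - I{\left(\left(-7\right) 3 \left(-5\right) \right)} = \left(-7 + 7 \left(12 + 6 i\right)\right) - 594 = \left(-7 + \left(84 + 42 i\right)\right) - 594 = \left(77 + 42 i\right) - 594 = -517 + 42 i$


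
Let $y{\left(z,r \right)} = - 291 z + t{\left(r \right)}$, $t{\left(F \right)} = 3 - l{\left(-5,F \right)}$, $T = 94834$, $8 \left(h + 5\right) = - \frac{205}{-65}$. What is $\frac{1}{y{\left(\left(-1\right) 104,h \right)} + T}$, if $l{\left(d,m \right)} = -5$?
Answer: $\frac{1}{125106} \approx 7.9932 \cdot 10^{-6}$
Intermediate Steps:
$h = - \frac{479}{104}$ ($h = -5 + \frac{\left(-205\right) \frac{1}{-65}}{8} = -5 + \frac{\left(-205\right) \left(- \frac{1}{65}\right)}{8} = -5 + \frac{1}{8} \cdot \frac{41}{13} = -5 + \frac{41}{104} = - \frac{479}{104} \approx -4.6058$)
$t{\left(F \right)} = 8$ ($t{\left(F \right)} = 3 - -5 = 3 + 5 = 8$)
$y{\left(z,r \right)} = 8 - 291 z$ ($y{\left(z,r \right)} = - 291 z + 8 = 8 - 291 z$)
$\frac{1}{y{\left(\left(-1\right) 104,h \right)} + T} = \frac{1}{\left(8 - 291 \left(\left(-1\right) 104\right)\right) + 94834} = \frac{1}{\left(8 - -30264\right) + 94834} = \frac{1}{\left(8 + 30264\right) + 94834} = \frac{1}{30272 + 94834} = \frac{1}{125106}$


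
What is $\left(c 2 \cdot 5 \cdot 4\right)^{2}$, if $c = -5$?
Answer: $40000$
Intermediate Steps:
$\left(c 2 \cdot 5 \cdot 4\right)^{2} = \left(- 5 \cdot 2 \cdot 5 \cdot 4\right)^{2} = \left(- 5 \cdot 10 \cdot 4\right)^{2} = \left(\left(-5\right) 40\right)^{2} = \left(-200\right)^{2} = 40000$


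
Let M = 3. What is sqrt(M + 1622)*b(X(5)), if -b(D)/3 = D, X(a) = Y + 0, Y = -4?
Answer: 60*sqrt(65) ≈ 483.74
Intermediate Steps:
X(a) = -4 (X(a) = -4 + 0 = -4)
b(D) = -3*D
sqrt(M + 1622)*b(X(5)) = sqrt(3 + 1622)*(-3*(-4)) = sqrt(1625)*12 = (5*sqrt(65))*12 = 60*sqrt(65)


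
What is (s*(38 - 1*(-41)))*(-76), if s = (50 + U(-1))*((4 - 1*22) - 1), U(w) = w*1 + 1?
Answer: 5703800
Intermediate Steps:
U(w) = 1 + w (U(w) = w + 1 = 1 + w)
s = -950 (s = (50 + (1 - 1))*((4 - 1*22) - 1) = (50 + 0)*((4 - 22) - 1) = 50*(-18 - 1) = 50*(-19) = -950)
(s*(38 - 1*(-41)))*(-76) = -950*(38 - 1*(-41))*(-76) = -950*(38 + 41)*(-76) = -950*79*(-76) = -75050*(-76) = 5703800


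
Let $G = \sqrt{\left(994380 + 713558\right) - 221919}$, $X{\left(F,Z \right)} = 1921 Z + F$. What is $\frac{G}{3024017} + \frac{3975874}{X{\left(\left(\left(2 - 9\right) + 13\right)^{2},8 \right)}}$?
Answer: $\frac{1987937}{7702} + \frac{\sqrt{1486019}}{3024017} \approx 258.11$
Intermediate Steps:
$X{\left(F,Z \right)} = F + 1921 Z$
$G = \sqrt{1486019}$ ($G = \sqrt{1707938 - 221919} = \sqrt{1486019} \approx 1219.0$)
$\frac{G}{3024017} + \frac{3975874}{X{\left(\left(\left(2 - 9\right) + 13\right)^{2},8 \right)}} = \frac{\sqrt{1486019}}{3024017} + \frac{3975874}{\left(\left(2 - 9\right) + 13\right)^{2} + 1921 \cdot 8} = \sqrt{1486019} \cdot \frac{1}{3024017} + \frac{3975874}{\left(\left(2 - 9\right) + 13\right)^{2} + 15368} = \frac{\sqrt{1486019}}{3024017} + \frac{3975874}{\left(-7 + 13\right)^{2} + 15368} = \frac{\sqrt{1486019}}{3024017} + \frac{3975874}{6^{2} + 15368} = \frac{\sqrt{1486019}}{3024017} + \frac{3975874}{36 + 15368} = \frac{\sqrt{1486019}}{3024017} + \frac{3975874}{15404} = \frac{\sqrt{1486019}}{3024017} + 3975874 \cdot \frac{1}{15404} = \frac{\sqrt{1486019}}{3024017} + \frac{1987937}{7702} = \frac{1987937}{7702} + \frac{\sqrt{1486019}}{3024017}$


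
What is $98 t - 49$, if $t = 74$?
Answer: $7203$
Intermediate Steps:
$98 t - 49 = 98 \cdot 74 - 49 = 7252 - 49 = 7203$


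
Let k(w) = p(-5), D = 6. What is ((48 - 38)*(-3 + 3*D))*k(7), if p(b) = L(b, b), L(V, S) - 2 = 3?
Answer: 750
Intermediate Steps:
L(V, S) = 5 (L(V, S) = 2 + 3 = 5)
p(b) = 5
k(w) = 5
((48 - 38)*(-3 + 3*D))*k(7) = ((48 - 38)*(-3 + 3*6))*5 = (10*(-3 + 18))*5 = (10*15)*5 = 150*5 = 750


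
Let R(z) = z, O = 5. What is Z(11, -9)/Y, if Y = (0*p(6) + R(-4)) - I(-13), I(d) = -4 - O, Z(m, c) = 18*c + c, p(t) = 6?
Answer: -171/5 ≈ -34.200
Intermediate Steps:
Z(m, c) = 19*c
I(d) = -9 (I(d) = -4 - 1*5 = -4 - 5 = -9)
Y = 5 (Y = (0*6 - 4) - 1*(-9) = (0 - 4) + 9 = -4 + 9 = 5)
Z(11, -9)/Y = (19*(-9))/5 = -171*⅕ = -171/5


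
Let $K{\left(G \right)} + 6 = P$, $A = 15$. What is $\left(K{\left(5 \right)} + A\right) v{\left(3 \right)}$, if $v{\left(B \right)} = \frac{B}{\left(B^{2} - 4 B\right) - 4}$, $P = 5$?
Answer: $-6$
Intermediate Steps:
$K{\left(G \right)} = -1$ ($K{\left(G \right)} = -6 + 5 = -1$)
$v{\left(B \right)} = \frac{B}{-4 + B^{2} - 4 B}$
$\left(K{\left(5 \right)} + A\right) v{\left(3 \right)} = \left(-1 + 15\right) \frac{3}{-4 + 3^{2} - 12} = 14 \frac{3}{-4 + 9 - 12} = 14 \frac{3}{-7} = 14 \cdot 3 \left(- \frac{1}{7}\right) = 14 \left(- \frac{3}{7}\right) = -6$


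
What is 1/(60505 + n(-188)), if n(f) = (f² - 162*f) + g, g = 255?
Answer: 1/126560 ≈ 7.9014e-6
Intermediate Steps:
n(f) = 255 + f² - 162*f (n(f) = (f² - 162*f) + 255 = 255 + f² - 162*f)
1/(60505 + n(-188)) = 1/(60505 + (255 + (-188)² - 162*(-188))) = 1/(60505 + (255 + 35344 + 30456)) = 1/(60505 + 66055) = 1/126560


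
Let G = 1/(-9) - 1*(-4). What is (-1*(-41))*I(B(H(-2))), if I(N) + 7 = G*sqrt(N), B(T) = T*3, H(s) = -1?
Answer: -287 + 1435*I*sqrt(3)/9 ≈ -287.0 + 276.17*I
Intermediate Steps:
B(T) = 3*T
G = 35/9 (G = -1/9 + 4 = 35/9 ≈ 3.8889)
I(N) = -7 + 35*sqrt(N)/9
(-1*(-41))*I(B(H(-2))) = (-1*(-41))*(-7 + 35*sqrt(3*(-1))/9) = 41*(-7 + 35*sqrt(-3)/9) = 41*(-7 + 35*(I*sqrt(3))/9) = 41*(-7 + 35*I*sqrt(3)/9) = -287 + 1435*I*sqrt(3)/9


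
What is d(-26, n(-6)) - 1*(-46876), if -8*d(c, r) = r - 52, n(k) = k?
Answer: 187533/4 ≈ 46883.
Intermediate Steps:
d(c, r) = 13/2 - r/8 (d(c, r) = -(r - 52)/8 = -(-52 + r)/8 = 13/2 - r/8)
d(-26, n(-6)) - 1*(-46876) = (13/2 - ⅛*(-6)) - 1*(-46876) = (13/2 + ¾) + 46876 = 29/4 + 46876 = 187533/4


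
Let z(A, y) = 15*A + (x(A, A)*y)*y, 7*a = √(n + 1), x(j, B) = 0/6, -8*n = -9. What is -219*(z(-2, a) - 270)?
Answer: 65700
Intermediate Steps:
n = 9/8 (n = -⅛*(-9) = 9/8 ≈ 1.1250)
x(j, B) = 0 (x(j, B) = 0*(⅙) = 0)
a = √34/28 (a = √(9/8 + 1)/7 = √(17/8)/7 = (√34/4)/7 = √34/28 ≈ 0.20825)
z(A, y) = 15*A (z(A, y) = 15*A + (0*y)*y = 15*A + 0*y = 15*A + 0 = 15*A)
-219*(z(-2, a) - 270) = -219*(15*(-2) - 270) = -219*(-30 - 270) = -219*(-300) = 65700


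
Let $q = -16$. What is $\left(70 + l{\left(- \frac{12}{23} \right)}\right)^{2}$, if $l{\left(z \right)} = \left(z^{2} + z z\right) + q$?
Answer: $\frac{832553316}{279841} \approx 2975.1$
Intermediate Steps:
$l{\left(z \right)} = -16 + 2 z^{2}$ ($l{\left(z \right)} = \left(z^{2} + z z\right) - 16 = \left(z^{2} + z^{2}\right) - 16 = 2 z^{2} - 16 = -16 + 2 z^{2}$)
$\left(70 + l{\left(- \frac{12}{23} \right)}\right)^{2} = \left(70 - \left(16 - 2 \left(- \frac{12}{23}\right)^{2}\right)\right)^{2} = \left(70 + \left(-16 + 2 \cdot \frac{144}{529}\right)\right)^{2} = \left(70 + \left(-16 + \frac{288}{529}\right)\right)^{2} = \left(70 - \frac{8176}{529}\right)^{2} = \left(\frac{28854}{529}\right)^{2} = \frac{832553316}{279841}$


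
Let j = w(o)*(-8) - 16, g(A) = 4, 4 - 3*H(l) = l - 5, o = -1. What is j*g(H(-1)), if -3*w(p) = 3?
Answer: -32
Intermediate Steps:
H(l) = 3 - l/3 (H(l) = 4/3 - (l - 5)/3 = 4/3 - (-5 + l)/3 = 4/3 + (5/3 - l/3) = 3 - l/3)
w(p) = -1 (w(p) = -1/3*3 = -1)
j = -8 (j = -1*(-8) - 16 = 8 - 16 = -8)
j*g(H(-1)) = -8*4 = -32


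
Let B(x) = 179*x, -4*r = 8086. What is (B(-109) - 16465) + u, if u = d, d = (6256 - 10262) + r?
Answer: -84007/2 ≈ -42004.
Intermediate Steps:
r = -4043/2 (r = -¼*8086 = -4043/2 ≈ -2021.5)
d = -12055/2 (d = (6256 - 10262) - 4043/2 = -4006 - 4043/2 = -12055/2 ≈ -6027.5)
u = -12055/2 ≈ -6027.5
(B(-109) - 16465) + u = (179*(-109) - 16465) - 12055/2 = (-19511 - 16465) - 12055/2 = -35976 - 12055/2 = -84007/2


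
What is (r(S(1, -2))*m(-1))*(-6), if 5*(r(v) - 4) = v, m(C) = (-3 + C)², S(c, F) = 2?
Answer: -2112/5 ≈ -422.40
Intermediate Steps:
r(v) = 4 + v/5
(r(S(1, -2))*m(-1))*(-6) = ((4 + (⅕)*2)*(-3 - 1)²)*(-6) = ((4 + ⅖)*(-4)²)*(-6) = ((22/5)*16)*(-6) = (352/5)*(-6) = -2112/5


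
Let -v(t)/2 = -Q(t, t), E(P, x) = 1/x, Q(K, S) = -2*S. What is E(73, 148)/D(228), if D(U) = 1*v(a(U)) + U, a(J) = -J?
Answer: 1/168720 ≈ 5.9270e-6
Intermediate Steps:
v(t) = -4*t (v(t) = -(-2)*(-2*t) = -4*t)
D(U) = 5*U (D(U) = 1*(-(-4)*U) + U = 1*(4*U) + U = 4*U + U = 5*U)
E(73, 148)/D(228) = 1/(148*((5*228))) = (1/148)/1140 = (1/148)*(1/1140) = 1/168720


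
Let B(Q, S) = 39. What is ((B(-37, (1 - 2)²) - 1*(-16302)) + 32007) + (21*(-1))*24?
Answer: 47844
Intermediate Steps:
((B(-37, (1 - 2)²) - 1*(-16302)) + 32007) + (21*(-1))*24 = ((39 - 1*(-16302)) + 32007) + (21*(-1))*24 = ((39 + 16302) + 32007) - 21*24 = (16341 + 32007) - 504 = 48348 - 504 = 47844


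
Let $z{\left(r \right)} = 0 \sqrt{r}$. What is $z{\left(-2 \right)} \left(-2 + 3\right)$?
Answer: $0$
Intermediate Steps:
$z{\left(r \right)} = 0$
$z{\left(-2 \right)} \left(-2 + 3\right) = 0 \left(-2 + 3\right) = 0 \cdot 1 = 0$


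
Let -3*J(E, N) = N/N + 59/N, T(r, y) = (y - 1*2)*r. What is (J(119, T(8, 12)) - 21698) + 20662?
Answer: -248779/240 ≈ -1036.6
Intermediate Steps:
T(r, y) = r*(-2 + y) (T(r, y) = (y - 2)*r = (-2 + y)*r = r*(-2 + y))
J(E, N) = -⅓ - 59/(3*N) (J(E, N) = -(N/N + 59/N)/3 = -(1 + 59/N)/3 = -⅓ - 59/(3*N))
(J(119, T(8, 12)) - 21698) + 20662 = ((-59 - 8*(-2 + 12))/(3*((8*(-2 + 12)))) - 21698) + 20662 = ((-59 - 8*10)/(3*((8*10))) - 21698) + 20662 = ((⅓)*(-59 - 1*80)/80 - 21698) + 20662 = ((⅓)*(1/80)*(-59 - 80) - 21698) + 20662 = ((⅓)*(1/80)*(-139) - 21698) + 20662 = (-139/240 - 21698) + 20662 = -5207659/240 + 20662 = -248779/240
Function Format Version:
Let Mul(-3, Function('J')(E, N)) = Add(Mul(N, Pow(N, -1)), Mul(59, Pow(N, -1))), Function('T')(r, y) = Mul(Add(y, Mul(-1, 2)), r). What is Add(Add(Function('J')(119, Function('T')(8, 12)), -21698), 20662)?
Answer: Rational(-248779, 240) ≈ -1036.6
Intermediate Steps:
Function('T')(r, y) = Mul(r, Add(-2, y)) (Function('T')(r, y) = Mul(Add(y, -2), r) = Mul(Add(-2, y), r) = Mul(r, Add(-2, y)))
Function('J')(E, N) = Add(Rational(-1, 3), Mul(Rational(-59, 3), Pow(N, -1))) (Function('J')(E, N) = Mul(Rational(-1, 3), Add(Mul(N, Pow(N, -1)), Mul(59, Pow(N, -1)))) = Mul(Rational(-1, 3), Add(1, Mul(59, Pow(N, -1)))) = Add(Rational(-1, 3), Mul(Rational(-59, 3), Pow(N, -1))))
Add(Add(Function('J')(119, Function('T')(8, 12)), -21698), 20662) = Add(Add(Mul(Rational(1, 3), Pow(Mul(8, Add(-2, 12)), -1), Add(-59, Mul(-1, Mul(8, Add(-2, 12))))), -21698), 20662) = Add(Add(Mul(Rational(1, 3), Pow(Mul(8, 10), -1), Add(-59, Mul(-1, Mul(8, 10)))), -21698), 20662) = Add(Add(Mul(Rational(1, 3), Pow(80, -1), Add(-59, Mul(-1, 80))), -21698), 20662) = Add(Add(Mul(Rational(1, 3), Rational(1, 80), Add(-59, -80)), -21698), 20662) = Add(Add(Mul(Rational(1, 3), Rational(1, 80), -139), -21698), 20662) = Add(Add(Rational(-139, 240), -21698), 20662) = Add(Rational(-5207659, 240), 20662) = Rational(-248779, 240)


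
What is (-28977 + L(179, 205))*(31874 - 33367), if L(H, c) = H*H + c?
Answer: -4880617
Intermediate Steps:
L(H, c) = c + H² (L(H, c) = H² + c = c + H²)
(-28977 + L(179, 205))*(31874 - 33367) = (-28977 + (205 + 179²))*(31874 - 33367) = (-28977 + (205 + 32041))*(-1493) = (-28977 + 32246)*(-1493) = 3269*(-1493) = -4880617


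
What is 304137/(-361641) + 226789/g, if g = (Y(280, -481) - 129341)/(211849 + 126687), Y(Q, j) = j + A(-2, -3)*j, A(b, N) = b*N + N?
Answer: -9255158819768923/15823601955 ≈ -5.8490e+5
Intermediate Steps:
A(b, N) = N + N*b (A(b, N) = N*b + N = N + N*b)
Y(Q, j) = 4*j (Y(Q, j) = j + (-3*(1 - 2))*j = j + (-3*(-1))*j = j + 3*j = 4*j)
g = -131265/338536 (g = (4*(-481) - 129341)/(211849 + 126687) = (-1924 - 129341)/338536 = -131265*1/338536 = -131265/338536 ≈ -0.38774)
304137/(-361641) + 226789/g = 304137/(-361641) + 226789/(-131265/338536) = 304137*(-1/361641) + 226789*(-338536/131265) = -101379/120547 - 76776240904/131265 = -9255158819768923/15823601955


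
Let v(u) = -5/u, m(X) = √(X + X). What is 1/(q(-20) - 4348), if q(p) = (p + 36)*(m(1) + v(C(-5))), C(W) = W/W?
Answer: -1107/4901668 - √2/1225417 ≈ -0.00022700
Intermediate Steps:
C(W) = 1
m(X) = √2*√X (m(X) = √(2*X) = √2*√X)
q(p) = (-5 + √2)*(36 + p) (q(p) = (p + 36)*(√2*√1 - 5/1) = (36 + p)*(√2*1 - 5*1) = (36 + p)*(√2 - 5) = (36 + p)*(-5 + √2) = (-5 + √2)*(36 + p))
1/(q(-20) - 4348) = 1/((-180 - 5*(-20) + 36*√2 - 20*√2) - 4348) = 1/((-180 + 100 + 36*√2 - 20*√2) - 4348) = 1/((-80 + 16*√2) - 4348) = 1/(-4428 + 16*√2)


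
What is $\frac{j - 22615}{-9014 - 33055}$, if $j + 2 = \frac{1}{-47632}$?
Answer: $\frac{1077292945}{2003830608} \approx 0.53762$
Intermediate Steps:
$j = - \frac{95265}{47632}$ ($j = -2 + \frac{1}{-47632} = -2 - \frac{1}{47632} = - \frac{95265}{47632} \approx -2.0$)
$\frac{j - 22615}{-9014 - 33055} = \frac{- \frac{95265}{47632} - 22615}{-9014 - 33055} = - \frac{1077292945}{47632 \left(-42069\right)} = \left(- \frac{1077292945}{47632}\right) \left(- \frac{1}{42069}\right) = \frac{1077292945}{2003830608}$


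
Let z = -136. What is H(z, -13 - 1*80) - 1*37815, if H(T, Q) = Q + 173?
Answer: -37735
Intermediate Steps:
H(T, Q) = 173 + Q
H(z, -13 - 1*80) - 1*37815 = (173 + (-13 - 1*80)) - 1*37815 = (173 + (-13 - 80)) - 37815 = (173 - 93) - 37815 = 80 - 37815 = -37735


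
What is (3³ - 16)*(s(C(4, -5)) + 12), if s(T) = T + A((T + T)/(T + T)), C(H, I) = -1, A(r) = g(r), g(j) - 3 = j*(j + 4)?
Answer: 209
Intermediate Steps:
g(j) = 3 + j*(4 + j) (g(j) = 3 + j*(j + 4) = 3 + j*(4 + j))
A(r) = 3 + r² + 4*r
s(T) = 8 + T (s(T) = T + (3 + ((T + T)/(T + T))² + 4*((T + T)/(T + T))) = T + (3 + ((2*T)/((2*T)))² + 4*((2*T)/((2*T)))) = T + (3 + ((2*T)*(1/(2*T)))² + 4*((2*T)*(1/(2*T)))) = T + (3 + 1² + 4*1) = T + (3 + 1 + 4) = T + 8 = 8 + T)
(3³ - 16)*(s(C(4, -5)) + 12) = (3³ - 16)*((8 - 1) + 12) = (27 - 16)*(7 + 12) = 11*19 = 209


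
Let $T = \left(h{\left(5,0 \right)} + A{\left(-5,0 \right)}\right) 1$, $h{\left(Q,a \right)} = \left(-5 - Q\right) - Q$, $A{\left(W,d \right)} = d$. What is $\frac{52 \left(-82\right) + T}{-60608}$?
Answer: $\frac{4279}{60608} \approx 0.070601$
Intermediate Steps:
$h{\left(Q,a \right)} = -5 - 2 Q$
$T = -15$ ($T = \left(\left(-5 - 10\right) + 0\right) 1 = \left(-15 + 0\right) 1 = \left(-15\right) 1 = -15$)
$\frac{52 \left(-82\right) + T}{-60608} = \frac{52 \left(-82\right) - 15}{-60608} = \left(-4264 - 15\right) \left(- \frac{1}{60608}\right) = \left(-4279\right) \left(- \frac{1}{60608}\right) = \frac{4279}{60608}$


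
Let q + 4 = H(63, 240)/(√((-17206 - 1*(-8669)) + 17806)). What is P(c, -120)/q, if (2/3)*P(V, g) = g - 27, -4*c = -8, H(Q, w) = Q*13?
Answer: -628866/40189 - 27783*√9269/80378 ≈ -48.926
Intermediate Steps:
H(Q, w) = 13*Q
c = 2 (c = -¼*(-8) = 2)
P(V, g) = -81/2 + 3*g/2 (P(V, g) = 3*(g - 27)/2 = 3*(-27 + g)/2 = -81/2 + 3*g/2)
q = -4 + 63*√9269/713 (q = -4 + (13*63)/(√((-17206 - 1*(-8669)) + 17806)) = -4 + 819/(√((-17206 + 8669) + 17806)) = -4 + 819/(√(-8537 + 17806)) = -4 + 819/(√9269) = -4 + 819*(√9269/9269) = -4 + 63*√9269/713 ≈ 4.5068)
P(c, -120)/q = (-81/2 + (3/2)*(-120))/(-4 + 63*√9269/713) = (-81/2 - 180)/(-4 + 63*√9269/713) = -441/(2*(-4 + 63*√9269/713))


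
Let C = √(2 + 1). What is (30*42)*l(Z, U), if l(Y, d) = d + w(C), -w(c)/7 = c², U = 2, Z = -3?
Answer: -23940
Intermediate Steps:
C = √3 ≈ 1.7320
w(c) = -7*c²
l(Y, d) = -21 + d (l(Y, d) = d - 7*(√3)² = d - 7*3 = d - 21 = -21 + d)
(30*42)*l(Z, U) = (30*42)*(-21 + 2) = 1260*(-19) = -23940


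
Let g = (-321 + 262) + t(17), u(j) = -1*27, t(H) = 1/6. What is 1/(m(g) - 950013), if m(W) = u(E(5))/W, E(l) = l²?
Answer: -353/335354427 ≈ -1.0526e-6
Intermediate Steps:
t(H) = ⅙
u(j) = -27
g = -353/6 (g = (-321 + 262) + ⅙ = -59 + ⅙ = -353/6 ≈ -58.833)
m(W) = -27/W
1/(m(g) - 950013) = 1/(-27/(-353/6) - 950013) = 1/(-27*(-6/353) - 950013) = 1/(162/353 - 950013) = 1/(-335354427/353) = -353/335354427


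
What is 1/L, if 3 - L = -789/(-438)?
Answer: 146/175 ≈ 0.83429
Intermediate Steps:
L = 175/146 (L = 3 - (-789)/(-438) = 3 - (-789)*(-1)/438 = 3 - 1*263/146 = 3 - 263/146 = 175/146 ≈ 1.1986)
1/L = 1/(175/146) = 146/175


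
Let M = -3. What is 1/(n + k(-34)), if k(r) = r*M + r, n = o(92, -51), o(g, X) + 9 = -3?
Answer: 1/56 ≈ 0.017857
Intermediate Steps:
o(g, X) = -12 (o(g, X) = -9 - 3 = -12)
n = -12
k(r) = -2*r (k(r) = r*(-3) + r = -3*r + r = -2*r)
1/(n + k(-34)) = 1/(-12 - 2*(-34)) = 1/(-12 + 68) = 1/56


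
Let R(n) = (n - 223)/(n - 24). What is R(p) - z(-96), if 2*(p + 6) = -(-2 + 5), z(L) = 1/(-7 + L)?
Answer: 47546/6489 ≈ 7.3272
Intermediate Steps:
p = -15/2 (p = -6 + (-(-2 + 5))/2 = -6 + (-1*3)/2 = -6 + (1/2)*(-3) = -6 - 3/2 = -15/2 ≈ -7.5000)
R(n) = (-223 + n)/(-24 + n)
R(p) - z(-96) = (-223 - 15/2)/(-24 - 15/2) - 1/(-7 - 96) = -461/2/(-63/2) - 1/(-103) = -2/63*(-461/2) - 1*(-1/103) = 461/63 + 1/103 = 47546/6489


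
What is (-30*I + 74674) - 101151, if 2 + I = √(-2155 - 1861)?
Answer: -26417 - 120*I*√251 ≈ -26417.0 - 1901.2*I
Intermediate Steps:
I = -2 + 4*I*√251 (I = -2 + √(-2155 - 1861) = -2 + √(-4016) = -2 + 4*I*√251 ≈ -2.0 + 63.372*I)
(-30*I + 74674) - 101151 = (-30*(-2 + 4*I*√251) + 74674) - 101151 = ((60 - 120*I*√251) + 74674) - 101151 = (74734 - 120*I*√251) - 101151 = -26417 - 120*I*√251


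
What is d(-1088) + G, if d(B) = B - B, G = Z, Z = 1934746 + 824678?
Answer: 2759424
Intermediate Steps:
Z = 2759424
G = 2759424
d(B) = 0
d(-1088) + G = 0 + 2759424 = 2759424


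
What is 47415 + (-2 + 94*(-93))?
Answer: 38671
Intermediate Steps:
47415 + (-2 + 94*(-93)) = 47415 + (-2 - 8742) = 47415 - 8744 = 38671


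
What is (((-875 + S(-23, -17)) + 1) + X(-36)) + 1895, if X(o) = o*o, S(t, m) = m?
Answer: 2300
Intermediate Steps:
X(o) = o²
(((-875 + S(-23, -17)) + 1) + X(-36)) + 1895 = (((-875 - 17) + 1) + (-36)²) + 1895 = ((-892 + 1) + 1296) + 1895 = (-891 + 1296) + 1895 = 405 + 1895 = 2300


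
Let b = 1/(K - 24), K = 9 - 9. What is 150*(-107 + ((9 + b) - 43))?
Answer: -84625/4 ≈ -21156.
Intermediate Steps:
K = 0
b = -1/24 (b = 1/(0 - 24) = 1/(-24) = -1/24 ≈ -0.041667)
150*(-107 + ((9 + b) - 43)) = 150*(-107 + ((9 - 1/24) - 43)) = 150*(-107 + (215/24 - 43)) = 150*(-107 - 817/24) = 150*(-3385/24) = -84625/4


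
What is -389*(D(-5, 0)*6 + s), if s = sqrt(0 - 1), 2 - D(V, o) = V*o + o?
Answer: -4668 - 389*I ≈ -4668.0 - 389.0*I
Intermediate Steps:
D(V, o) = 2 - o - V*o (D(V, o) = 2 - (V*o + o) = 2 - (o + V*o) = 2 + (-o - V*o) = 2 - o - V*o)
s = I (s = sqrt(-1) = I ≈ 1.0*I)
-389*(D(-5, 0)*6 + s) = -389*((2 - 1*0 - 1*(-5)*0)*6 + I) = -389*((2 + 0 + 0)*6 + I) = -389*(2*6 + I) = -389*(12 + I) = -4668 - 389*I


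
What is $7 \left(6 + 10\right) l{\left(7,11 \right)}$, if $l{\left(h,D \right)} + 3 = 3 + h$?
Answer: $784$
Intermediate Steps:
$l{\left(h,D \right)} = h$ ($l{\left(h,D \right)} = -3 + \left(3 + h\right) = h$)
$7 \left(6 + 10\right) l{\left(7,11 \right)} = 7 \left(6 + 10\right) 7 = 7 \cdot 16 \cdot 7 = 112 \cdot 7 = 784$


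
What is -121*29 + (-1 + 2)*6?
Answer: -3503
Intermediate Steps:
-121*29 + (-1 + 2)*6 = -3509 + 1*6 = -3509 + 6 = -3503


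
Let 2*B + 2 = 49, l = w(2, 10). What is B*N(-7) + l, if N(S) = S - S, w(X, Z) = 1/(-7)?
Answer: -⅐ ≈ -0.14286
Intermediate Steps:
w(X, Z) = -⅐
l = -⅐ ≈ -0.14286
B = 47/2 (B = -1 + (½)*49 = -1 + 49/2 = 47/2 ≈ 23.500)
N(S) = 0
B*N(-7) + l = (47/2)*0 - ⅐ = 0 - ⅐ = -⅐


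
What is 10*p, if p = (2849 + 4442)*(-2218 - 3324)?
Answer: -404067220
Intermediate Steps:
p = -40406722 (p = 7291*(-5542) = -40406722)
10*p = 10*(-40406722) = -404067220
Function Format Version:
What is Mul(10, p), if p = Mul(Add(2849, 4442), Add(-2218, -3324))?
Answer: -404067220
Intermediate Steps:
p = -40406722 (p = Mul(7291, -5542) = -40406722)
Mul(10, p) = Mul(10, -40406722) = -404067220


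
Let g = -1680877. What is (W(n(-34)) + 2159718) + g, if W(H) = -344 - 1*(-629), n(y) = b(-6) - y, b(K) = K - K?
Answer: 479126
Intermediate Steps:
b(K) = 0
n(y) = -y (n(y) = 0 - y = -y)
W(H) = 285 (W(H) = -344 + 629 = 285)
(W(n(-34)) + 2159718) + g = (285 + 2159718) - 1680877 = 2160003 - 1680877 = 479126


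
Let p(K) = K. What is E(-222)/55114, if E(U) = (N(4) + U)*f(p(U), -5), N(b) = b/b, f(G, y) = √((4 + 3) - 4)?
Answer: -13*√3/3242 ≈ -0.0069453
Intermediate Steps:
f(G, y) = √3 (f(G, y) = √(7 - 4) = √3)
N(b) = 1
E(U) = √3*(1 + U) (E(U) = (1 + U)*√3 = √3*(1 + U))
E(-222)/55114 = (√3*(1 - 222))/55114 = (√3*(-221))*(1/55114) = -221*√3*(1/55114) = -13*√3/3242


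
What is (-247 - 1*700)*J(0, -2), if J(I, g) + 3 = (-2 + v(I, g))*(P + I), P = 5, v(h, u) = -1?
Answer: 17046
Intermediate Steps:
J(I, g) = -18 - 3*I (J(I, g) = -3 + (-2 - 1)*(5 + I) = -3 - 3*(5 + I) = -3 + (-15 - 3*I) = -18 - 3*I)
(-247 - 1*700)*J(0, -2) = (-247 - 1*700)*(-18 - 3*0) = (-247 - 700)*(-18 + 0) = -947*(-18) = 17046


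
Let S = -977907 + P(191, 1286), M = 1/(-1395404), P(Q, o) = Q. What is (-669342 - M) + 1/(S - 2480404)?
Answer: -807473184927845361/1206368620120 ≈ -6.6934e+5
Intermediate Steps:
M = -1/1395404 ≈ -7.1664e-7
S = -977716 (S = -977907 + 191 = -977716)
(-669342 - M) + 1/(S - 2480404) = (-669342 - 1*(-1/1395404)) + 1/(-977716 - 2480404) = (-669342 + 1/1395404) + 1/(-3458120) = -934002504167/1395404 - 1/3458120 = -807473184927845361/1206368620120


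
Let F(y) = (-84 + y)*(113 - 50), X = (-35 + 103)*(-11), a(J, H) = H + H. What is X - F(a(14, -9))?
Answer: 5678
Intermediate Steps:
a(J, H) = 2*H
X = -748 (X = 68*(-11) = -748)
F(y) = -5292 + 63*y (F(y) = (-84 + y)*63 = -5292 + 63*y)
X - F(a(14, -9)) = -748 - (-5292 + 63*(2*(-9))) = -748 - (-5292 + 63*(-18)) = -748 - (-5292 - 1134) = -748 - 1*(-6426) = -748 + 6426 = 5678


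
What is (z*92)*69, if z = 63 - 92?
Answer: -184092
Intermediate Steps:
z = -29
(z*92)*69 = -29*92*69 = -2668*69 = -184092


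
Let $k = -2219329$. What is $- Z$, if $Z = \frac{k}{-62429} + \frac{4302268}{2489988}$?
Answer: $- \frac{8887559612}{238416351} \approx -37.277$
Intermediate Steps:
$Z = \frac{8887559612}{238416351}$ ($Z = - \frac{2219329}{-62429} + \frac{4302268}{2489988} = \left(-2219329\right) \left(- \frac{1}{62429}\right) + 4302268 \cdot \frac{1}{2489988} = \frac{2219329}{62429} + \frac{1075567}{622497} = \frac{8887559612}{238416351} \approx 37.277$)
$- Z = \left(-1\right) \frac{8887559612}{238416351} = - \frac{8887559612}{238416351}$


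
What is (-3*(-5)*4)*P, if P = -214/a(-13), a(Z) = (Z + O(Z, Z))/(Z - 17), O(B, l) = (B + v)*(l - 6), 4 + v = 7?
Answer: 128400/59 ≈ 2176.3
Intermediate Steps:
v = 3 (v = -4 + 7 = 3)
O(B, l) = (-6 + l)*(3 + B) (O(B, l) = (B + 3)*(l - 6) = (3 + B)*(-6 + l) = (-6 + l)*(3 + B))
a(Z) = (-18 + Z**2 - 2*Z)/(-17 + Z) (a(Z) = (Z + (-18 - 6*Z + 3*Z + Z*Z))/(Z - 17) = (Z + (-18 - 6*Z + 3*Z + Z**2))/(-17 + Z) = (Z + (-18 + Z**2 - 3*Z))/(-17 + Z) = (-18 + Z**2 - 2*Z)/(-17 + Z))
P = 2140/59 (P = -214*(-17 - 13)/(-18 + (-13)**2 - 2*(-13)) = -214*(-30/(-18 + 169 + 26)) = -214/((-1/30*177)) = -214/(-59/10) = -214*(-10/59) = 2140/59 ≈ 36.271)
(-3*(-5)*4)*P = (-3*(-5)*4)*(2140/59) = (15*4)*(2140/59) = 60*(2140/59) = 128400/59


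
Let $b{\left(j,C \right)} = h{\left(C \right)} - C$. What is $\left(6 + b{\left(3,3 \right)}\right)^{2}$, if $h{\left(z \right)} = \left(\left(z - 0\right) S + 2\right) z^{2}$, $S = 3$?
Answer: $10404$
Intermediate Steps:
$h{\left(z \right)} = z^{2} \left(2 + 3 z\right)$ ($h{\left(z \right)} = \left(\left(z - 0\right) 3 + 2\right) z^{2} = \left(\left(z + 0\right) 3 + 2\right) z^{2} = \left(z 3 + 2\right) z^{2} = \left(3 z + 2\right) z^{2} = \left(2 + 3 z\right) z^{2} = z^{2} \left(2 + 3 z\right)$)
$b{\left(j,C \right)} = - C + C^{2} \left(2 + 3 C\right)$ ($b{\left(j,C \right)} = C^{2} \left(2 + 3 C\right) - C = - C + C^{2} \left(2 + 3 C\right)$)
$\left(6 + b{\left(3,3 \right)}\right)^{2} = \left(6 + 3 \left(-1 + 3 \left(2 + 3 \cdot 3\right)\right)\right)^{2} = \left(6 + 3 \left(-1 + 3 \left(2 + 9\right)\right)\right)^{2} = \left(6 + 3 \left(-1 + 3 \cdot 11\right)\right)^{2} = \left(6 + 3 \left(-1 + 33\right)\right)^{2} = \left(6 + 3 \cdot 32\right)^{2} = \left(6 + 96\right)^{2} = 102^{2} = 10404$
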